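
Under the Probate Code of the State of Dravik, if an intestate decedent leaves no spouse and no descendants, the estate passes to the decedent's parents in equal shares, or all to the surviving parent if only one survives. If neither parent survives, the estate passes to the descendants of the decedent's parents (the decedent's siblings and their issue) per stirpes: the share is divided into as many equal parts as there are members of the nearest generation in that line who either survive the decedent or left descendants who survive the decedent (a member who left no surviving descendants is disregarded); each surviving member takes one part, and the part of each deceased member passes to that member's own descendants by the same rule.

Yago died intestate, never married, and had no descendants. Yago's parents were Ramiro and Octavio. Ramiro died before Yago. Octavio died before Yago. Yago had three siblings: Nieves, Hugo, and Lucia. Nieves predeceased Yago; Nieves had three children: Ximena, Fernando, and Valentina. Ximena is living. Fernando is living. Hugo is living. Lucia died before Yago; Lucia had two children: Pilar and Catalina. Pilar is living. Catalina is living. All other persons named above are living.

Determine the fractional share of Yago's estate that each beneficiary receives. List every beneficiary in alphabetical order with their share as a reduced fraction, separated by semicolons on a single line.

Catalina 1/6; Fernando 1/9; Hugo 1/3; Pilar 1/6; Valentina 1/9; Ximena 1/9

Neither parent survives and there are no descendants, so the estate passes to Yago's siblings and their issue per stirpes.
The estate is divided into 3 equal shares of 1/3 among Nieves, Hugo, Lucia.
Nieves predeceased; the 1/3 allotted to Nieves's branch passes to Nieves's issue by representation.
The 1/3 is divided into 3 equal shares of 1/9 among Ximena, Fernando, Valentina.
Ximena is living and takes 1/9.
Fernando is living and takes 1/9.
Valentina is living and takes 1/9.
Hugo is living and takes 1/3.
Lucia predeceased; the 1/3 allotted to Lucia's branch passes to Lucia's issue by representation.
The 1/3 is divided into 2 equal shares of 1/6 among Pilar, Catalina.
Pilar is living and takes 1/6.
Catalina is living and takes 1/6.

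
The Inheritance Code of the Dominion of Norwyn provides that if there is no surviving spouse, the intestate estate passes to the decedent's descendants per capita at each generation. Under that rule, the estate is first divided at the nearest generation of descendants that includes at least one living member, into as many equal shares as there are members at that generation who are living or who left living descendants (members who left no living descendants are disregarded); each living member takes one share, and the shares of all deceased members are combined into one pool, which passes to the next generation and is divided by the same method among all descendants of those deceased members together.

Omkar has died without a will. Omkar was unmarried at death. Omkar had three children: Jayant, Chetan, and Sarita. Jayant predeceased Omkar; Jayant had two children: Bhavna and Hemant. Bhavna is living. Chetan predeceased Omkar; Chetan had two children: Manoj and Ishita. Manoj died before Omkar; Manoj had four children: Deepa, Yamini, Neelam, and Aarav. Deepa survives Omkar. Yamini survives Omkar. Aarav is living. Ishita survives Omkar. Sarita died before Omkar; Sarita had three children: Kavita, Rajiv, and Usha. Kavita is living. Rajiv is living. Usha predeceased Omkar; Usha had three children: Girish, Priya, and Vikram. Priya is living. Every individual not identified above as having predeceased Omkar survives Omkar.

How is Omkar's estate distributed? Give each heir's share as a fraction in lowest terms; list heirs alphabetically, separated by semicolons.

There is no surviving spouse, so the entire estate passes to Omkar's descendants per capita at each generation.
No one at generation 1 (Jayant, Chetan, Sarita) is living; moving to the next generation.
At generation 2 (Bhavna, Hemant, Manoj, Ishita, Kavita, Rajiv, Usha) there are 7 shares of (1)/7 = 1/7 each.
Living: Bhavna, Hemant, Ishita, Kavita, and Rajiv — each takes 1/7.
Deceased: Manoj and Usha. Their combined 2/7 is pooled and carried to generation 3.
At generation 3 (Deepa, Yamini, Neelam, Aarav, Girish, Priya, Vikram) there are 7 shares of (2/7)/7 = 2/49 each.
Living: Deepa, Yamini, Neelam, Aarav, Girish, Priya, and Vikram — each takes 2/49.

Aarav 2/49; Bhavna 1/7; Deepa 2/49; Girish 2/49; Hemant 1/7; Ishita 1/7; Kavita 1/7; Neelam 2/49; Priya 2/49; Rajiv 1/7; Vikram 2/49; Yamini 2/49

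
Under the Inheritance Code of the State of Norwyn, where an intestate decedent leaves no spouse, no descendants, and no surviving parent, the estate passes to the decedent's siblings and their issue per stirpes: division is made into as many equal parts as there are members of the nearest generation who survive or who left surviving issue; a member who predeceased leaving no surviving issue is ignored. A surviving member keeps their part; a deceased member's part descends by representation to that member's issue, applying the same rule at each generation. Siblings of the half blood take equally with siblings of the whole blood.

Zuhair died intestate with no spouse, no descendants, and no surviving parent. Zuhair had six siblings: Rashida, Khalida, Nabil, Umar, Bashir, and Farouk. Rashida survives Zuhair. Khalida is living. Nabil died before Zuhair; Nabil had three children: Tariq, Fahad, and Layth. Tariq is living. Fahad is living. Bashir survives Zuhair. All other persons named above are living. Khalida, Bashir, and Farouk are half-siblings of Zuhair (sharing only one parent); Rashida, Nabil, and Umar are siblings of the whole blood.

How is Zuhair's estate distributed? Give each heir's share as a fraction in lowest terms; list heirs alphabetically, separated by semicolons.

No spouse, descendants, or parent survives, so the estate passes to Zuhair's siblings per stirpes.
Half-blood and whole-blood siblings take equally under the stated rule.
The estate is divided into 6 equal shares of 1/6 among Rashida, Khalida, Nabil, Umar, Bashir, Farouk.
Rashida is living and takes 1/6.
Khalida is living and takes 1/6.
Nabil predeceased; the 1/6 allotted to Nabil's branch passes to Nabil's issue by representation.
The 1/6 is divided into 3 equal shares of 1/18 among Tariq, Fahad, Layth.
Tariq is living and takes 1/18.
Fahad is living and takes 1/18.
Layth is living and takes 1/18.
Umar is living and takes 1/6.
Bashir is living and takes 1/6.
Farouk is living and takes 1/6.

Bashir 1/6; Fahad 1/18; Farouk 1/6; Khalida 1/6; Layth 1/18; Rashida 1/6; Tariq 1/18; Umar 1/6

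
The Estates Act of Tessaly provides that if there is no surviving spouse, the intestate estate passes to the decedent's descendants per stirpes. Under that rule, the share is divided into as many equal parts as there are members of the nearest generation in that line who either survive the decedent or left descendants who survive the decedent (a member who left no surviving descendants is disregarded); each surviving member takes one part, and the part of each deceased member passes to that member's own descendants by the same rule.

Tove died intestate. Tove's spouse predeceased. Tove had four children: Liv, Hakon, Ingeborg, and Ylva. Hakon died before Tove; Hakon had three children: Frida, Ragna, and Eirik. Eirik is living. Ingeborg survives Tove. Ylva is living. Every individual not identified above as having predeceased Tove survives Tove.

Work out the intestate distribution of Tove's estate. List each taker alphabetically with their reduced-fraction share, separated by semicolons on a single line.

There is no surviving spouse, so the entire estate passes to Tove's descendants per stirpes.
The estate is divided into 4 equal shares of 1/4 among Liv, Hakon, Ingeborg, Ylva.
Liv is living and takes 1/4.
Hakon predeceased; the 1/4 allotted to Hakon's branch passes to Hakon's issue by representation.
The 1/4 is divided into 3 equal shares of 1/12 among Frida, Ragna, Eirik.
Frida is living and takes 1/12.
Ragna is living and takes 1/12.
Eirik is living and takes 1/12.
Ingeborg is living and takes 1/4.
Ylva is living and takes 1/4.

Eirik 1/12; Frida 1/12; Ingeborg 1/4; Liv 1/4; Ragna 1/12; Ylva 1/4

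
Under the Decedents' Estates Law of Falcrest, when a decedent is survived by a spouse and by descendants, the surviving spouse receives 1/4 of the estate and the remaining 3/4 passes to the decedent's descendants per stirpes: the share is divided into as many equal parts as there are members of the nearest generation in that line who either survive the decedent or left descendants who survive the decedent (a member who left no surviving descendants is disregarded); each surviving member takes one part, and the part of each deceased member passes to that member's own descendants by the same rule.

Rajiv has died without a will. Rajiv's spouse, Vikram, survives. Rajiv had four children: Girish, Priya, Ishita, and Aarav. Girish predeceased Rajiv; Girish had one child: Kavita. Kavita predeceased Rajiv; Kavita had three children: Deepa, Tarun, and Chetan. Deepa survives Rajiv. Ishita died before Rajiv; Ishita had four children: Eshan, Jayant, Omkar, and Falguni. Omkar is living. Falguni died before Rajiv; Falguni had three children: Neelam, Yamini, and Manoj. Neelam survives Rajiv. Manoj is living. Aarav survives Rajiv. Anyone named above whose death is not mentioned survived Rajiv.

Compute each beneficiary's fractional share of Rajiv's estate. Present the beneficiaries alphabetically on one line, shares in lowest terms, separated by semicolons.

Vikram, as surviving spouse, takes 1/4.
The remaining 3/4 passes to Rajiv's descendants per stirpes.
The 3/4 is divided into 4 equal shares of 3/16 among Girish, Priya, Ishita, Aarav.
Girish predeceased; the 3/16 allotted to Girish's branch passes to Girish's issue by representation.
Kavita's line is the sole branch at this level, so the full 3/16 passes to Kavita's issue by representation.
The 3/16 is divided into 3 equal shares of 1/16 among Deepa, Tarun, Chetan.
Deepa is living and takes 1/16.
Tarun is living and takes 1/16.
Chetan is living and takes 1/16.
Priya is living and takes 3/16.
Ishita predeceased; the 3/16 allotted to Ishita's branch passes to Ishita's issue by representation.
The 3/16 is divided into 4 equal shares of 3/64 among Eshan, Jayant, Omkar, Falguni.
Eshan is living and takes 3/64.
Jayant is living and takes 3/64.
Omkar is living and takes 3/64.
Falguni predeceased; the 3/64 allotted to Falguni's branch passes to Falguni's issue by representation.
The 3/64 is divided into 3 equal shares of 1/64 among Neelam, Yamini, Manoj.
Neelam is living and takes 1/64.
Yamini is living and takes 1/64.
Manoj is living and takes 1/64.
Aarav is living and takes 3/16.

Aarav 3/16; Chetan 1/16; Deepa 1/16; Eshan 3/64; Jayant 3/64; Manoj 1/64; Neelam 1/64; Omkar 3/64; Priya 3/16; Tarun 1/16; Vikram 1/4; Yamini 1/64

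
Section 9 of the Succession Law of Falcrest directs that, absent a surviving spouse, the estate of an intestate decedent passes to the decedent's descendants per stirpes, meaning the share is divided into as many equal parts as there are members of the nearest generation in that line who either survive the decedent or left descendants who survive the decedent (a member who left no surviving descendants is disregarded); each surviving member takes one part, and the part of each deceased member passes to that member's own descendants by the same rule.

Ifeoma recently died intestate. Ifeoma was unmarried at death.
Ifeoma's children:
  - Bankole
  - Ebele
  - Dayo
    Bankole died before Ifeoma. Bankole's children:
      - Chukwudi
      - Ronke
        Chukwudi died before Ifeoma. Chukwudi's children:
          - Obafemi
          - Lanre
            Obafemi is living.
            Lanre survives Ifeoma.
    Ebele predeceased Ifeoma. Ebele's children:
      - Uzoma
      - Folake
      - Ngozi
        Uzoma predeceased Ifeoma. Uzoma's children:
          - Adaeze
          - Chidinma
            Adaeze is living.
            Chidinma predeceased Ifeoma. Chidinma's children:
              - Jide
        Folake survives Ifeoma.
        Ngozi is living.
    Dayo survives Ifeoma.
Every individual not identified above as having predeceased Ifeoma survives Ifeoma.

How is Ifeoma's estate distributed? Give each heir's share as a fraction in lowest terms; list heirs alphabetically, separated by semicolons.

Adaeze 1/18; Dayo 1/3; Folake 1/9; Jide 1/18; Lanre 1/12; Ngozi 1/9; Obafemi 1/12; Ronke 1/6

There is no surviving spouse, so the entire estate passes to Ifeoma's descendants per stirpes.
The estate is divided into 3 equal shares of 1/3 among Bankole, Ebele, Dayo.
Bankole predeceased; the 1/3 allotted to Bankole's branch passes to Bankole's issue by representation.
The 1/3 is divided into 2 equal shares of 1/6 among Chukwudi, Ronke.
Chukwudi predeceased; the 1/6 allotted to Chukwudi's branch passes to Chukwudi's issue by representation.
The 1/6 is divided into 2 equal shares of 1/12 among Obafemi, Lanre.
Obafemi is living and takes 1/12.
Lanre is living and takes 1/12.
Ronke is living and takes 1/6.
Ebele predeceased; the 1/3 allotted to Ebele's branch passes to Ebele's issue by representation.
The 1/3 is divided into 3 equal shares of 1/9 among Uzoma, Folake, Ngozi.
Uzoma predeceased; the 1/9 allotted to Uzoma's branch passes to Uzoma's issue by representation.
The 1/9 is divided into 2 equal shares of 1/18 among Adaeze, Chidinma.
Adaeze is living and takes 1/18.
Chidinma predeceased; the 1/18 allotted to Chidinma's branch passes to Chidinma's issue by representation.
Jide is the sole taker at this level and receives the full 1/18.
Folake is living and takes 1/9.
Ngozi is living and takes 1/9.
Dayo is living and takes 1/3.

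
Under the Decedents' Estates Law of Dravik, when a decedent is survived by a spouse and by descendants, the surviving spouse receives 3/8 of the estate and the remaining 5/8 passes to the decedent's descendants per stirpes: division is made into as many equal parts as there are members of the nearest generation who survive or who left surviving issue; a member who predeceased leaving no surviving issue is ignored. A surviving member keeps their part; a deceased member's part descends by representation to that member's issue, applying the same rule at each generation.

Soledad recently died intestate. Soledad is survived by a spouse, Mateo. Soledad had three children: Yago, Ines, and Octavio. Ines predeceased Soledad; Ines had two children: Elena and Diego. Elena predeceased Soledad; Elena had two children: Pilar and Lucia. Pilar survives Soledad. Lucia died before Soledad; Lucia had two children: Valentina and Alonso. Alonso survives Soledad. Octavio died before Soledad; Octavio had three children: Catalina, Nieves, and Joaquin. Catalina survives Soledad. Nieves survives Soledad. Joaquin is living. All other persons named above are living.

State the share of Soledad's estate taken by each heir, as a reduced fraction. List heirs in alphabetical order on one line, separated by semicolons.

Mateo, as surviving spouse, takes 3/8.
The remaining 5/8 passes to Soledad's descendants per stirpes.
The 5/8 is divided into 3 equal shares of 5/24 among Yago, Ines, Octavio.
Yago is living and takes 5/24.
Ines predeceased; the 5/24 allotted to Ines's branch passes to Ines's issue by representation.
The 5/24 is divided into 2 equal shares of 5/48 among Elena, Diego.
Elena predeceased; the 5/48 allotted to Elena's branch passes to Elena's issue by representation.
The 5/48 is divided into 2 equal shares of 5/96 among Pilar, Lucia.
Pilar is living and takes 5/96.
Lucia predeceased; the 5/96 allotted to Lucia's branch passes to Lucia's issue by representation.
The 5/96 is divided into 2 equal shares of 5/192 among Valentina, Alonso.
Valentina is living and takes 5/192.
Alonso is living and takes 5/192.
Diego is living and takes 5/48.
Octavio predeceased; the 5/24 allotted to Octavio's branch passes to Octavio's issue by representation.
The 5/24 is divided into 3 equal shares of 5/72 among Catalina, Nieves, Joaquin.
Catalina is living and takes 5/72.
Nieves is living and takes 5/72.
Joaquin is living and takes 5/72.

Alonso 5/192; Catalina 5/72; Diego 5/48; Joaquin 5/72; Mateo 3/8; Nieves 5/72; Pilar 5/96; Valentina 5/192; Yago 5/24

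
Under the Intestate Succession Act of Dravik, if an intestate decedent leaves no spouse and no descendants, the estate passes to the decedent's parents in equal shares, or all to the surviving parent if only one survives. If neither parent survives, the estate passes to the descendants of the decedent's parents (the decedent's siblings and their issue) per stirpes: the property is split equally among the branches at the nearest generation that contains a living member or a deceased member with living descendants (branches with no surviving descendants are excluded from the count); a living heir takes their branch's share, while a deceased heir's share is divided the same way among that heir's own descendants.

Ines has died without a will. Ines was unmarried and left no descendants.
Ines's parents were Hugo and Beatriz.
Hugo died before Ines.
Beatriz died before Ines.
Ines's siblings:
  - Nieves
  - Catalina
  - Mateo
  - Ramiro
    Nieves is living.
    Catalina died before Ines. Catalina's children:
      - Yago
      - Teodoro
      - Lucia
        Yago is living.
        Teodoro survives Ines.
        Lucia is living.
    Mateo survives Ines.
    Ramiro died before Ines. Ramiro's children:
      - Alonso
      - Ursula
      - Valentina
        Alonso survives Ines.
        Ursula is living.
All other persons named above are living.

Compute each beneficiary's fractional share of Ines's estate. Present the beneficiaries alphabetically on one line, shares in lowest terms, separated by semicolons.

Neither parent survives and there are no descendants, so the estate passes to Ines's siblings and their issue per stirpes.
The estate is divided into 4 equal shares of 1/4 among Nieves, Catalina, Mateo, Ramiro.
Nieves is living and takes 1/4.
Catalina predeceased; the 1/4 allotted to Catalina's branch passes to Catalina's issue by representation.
The 1/4 is divided into 3 equal shares of 1/12 among Yago, Teodoro, Lucia.
Yago is living and takes 1/12.
Teodoro is living and takes 1/12.
Lucia is living and takes 1/12.
Mateo is living and takes 1/4.
Ramiro predeceased; the 1/4 allotted to Ramiro's branch passes to Ramiro's issue by representation.
The 1/4 is divided into 3 equal shares of 1/12 among Alonso, Ursula, Valentina.
Alonso is living and takes 1/12.
Ursula is living and takes 1/12.
Valentina is living and takes 1/12.

Alonso 1/12; Lucia 1/12; Mateo 1/4; Nieves 1/4; Teodoro 1/12; Ursula 1/12; Valentina 1/12; Yago 1/12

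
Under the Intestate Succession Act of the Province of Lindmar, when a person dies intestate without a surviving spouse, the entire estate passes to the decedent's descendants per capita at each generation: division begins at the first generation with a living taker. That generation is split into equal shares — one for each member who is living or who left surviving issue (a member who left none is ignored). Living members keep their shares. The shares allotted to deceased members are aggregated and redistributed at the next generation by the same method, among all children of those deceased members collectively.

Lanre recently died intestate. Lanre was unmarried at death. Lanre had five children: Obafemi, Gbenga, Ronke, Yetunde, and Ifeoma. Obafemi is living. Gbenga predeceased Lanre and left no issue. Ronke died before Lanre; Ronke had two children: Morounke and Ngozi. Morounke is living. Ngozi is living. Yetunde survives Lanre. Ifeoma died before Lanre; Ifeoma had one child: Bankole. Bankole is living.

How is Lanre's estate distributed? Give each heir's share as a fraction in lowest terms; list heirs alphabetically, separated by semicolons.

Bankole 1/6; Morounke 1/6; Ngozi 1/6; Obafemi 1/4; Yetunde 1/4

There is no surviving spouse, so the entire estate passes to Lanre's descendants per capita at each generation.
At generation 1 (Obafemi, Ronke, Yetunde, Ifeoma) there are 4 shares of (1)/4 = 1/4 each.
Living: Obafemi and Yetunde — each takes 1/4.
Deceased: Ronke and Ifeoma. Their combined 1/2 is pooled and carried to generation 2.
At generation 2 (Morounke, Ngozi, Bankole) there are 3 shares of (1/2)/3 = 1/6 each.
Living: Morounke, Ngozi, and Bankole — each takes 1/6.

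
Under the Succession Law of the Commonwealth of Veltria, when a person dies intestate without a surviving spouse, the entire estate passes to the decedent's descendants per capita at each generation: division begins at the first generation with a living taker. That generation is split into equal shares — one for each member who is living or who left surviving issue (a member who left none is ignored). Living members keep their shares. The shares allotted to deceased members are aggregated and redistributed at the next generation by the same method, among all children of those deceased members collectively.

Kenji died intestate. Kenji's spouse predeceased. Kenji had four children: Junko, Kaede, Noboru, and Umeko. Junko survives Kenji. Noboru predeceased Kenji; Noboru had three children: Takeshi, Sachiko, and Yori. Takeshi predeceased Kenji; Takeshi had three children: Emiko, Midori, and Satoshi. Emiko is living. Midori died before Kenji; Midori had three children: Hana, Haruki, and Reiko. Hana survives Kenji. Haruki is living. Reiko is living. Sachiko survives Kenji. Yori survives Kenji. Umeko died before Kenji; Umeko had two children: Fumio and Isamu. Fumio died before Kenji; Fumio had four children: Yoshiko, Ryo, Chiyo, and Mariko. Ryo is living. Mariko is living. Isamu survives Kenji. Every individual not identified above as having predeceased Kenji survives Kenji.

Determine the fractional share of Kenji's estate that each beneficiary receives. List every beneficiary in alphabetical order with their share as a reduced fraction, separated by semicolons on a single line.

Chiyo 1/35; Emiko 1/35; Hana 1/105; Haruki 1/105; Isamu 1/10; Junko 1/4; Kaede 1/4; Mariko 1/35; Reiko 1/105; Ryo 1/35; Sachiko 1/10; Satoshi 1/35; Yori 1/10; Yoshiko 1/35

There is no surviving spouse, so the entire estate passes to Kenji's descendants per capita at each generation.
At generation 1 (Junko, Kaede, Noboru, Umeko) there are 4 shares of (1)/4 = 1/4 each.
Living: Junko and Kaede — each takes 1/4.
Deceased: Noboru and Umeko. Their combined 1/2 is pooled and carried to generation 2.
At generation 2 (Takeshi, Sachiko, Yori, Fumio, Isamu) there are 5 shares of (1/2)/5 = 1/10 each.
Living: Sachiko, Yori, and Isamu — each takes 1/10.
Deceased: Takeshi and Fumio. Their combined 1/5 is pooled and carried to generation 3.
At generation 3 (Emiko, Midori, Satoshi, Yoshiko, Ryo, Chiyo, Mariko) there are 7 shares of (1/5)/7 = 1/35 each.
Living: Emiko, Satoshi, Yoshiko, Ryo, Chiyo, and Mariko — each takes 1/35.
Deceased: Midori. That 1/35 share is carried to generation 4.
At generation 4 (Hana, Haruki, Reiko) there are 3 shares of (1/35)/3 = 1/105 each.
Living: Hana, Haruki, and Reiko — each takes 1/105.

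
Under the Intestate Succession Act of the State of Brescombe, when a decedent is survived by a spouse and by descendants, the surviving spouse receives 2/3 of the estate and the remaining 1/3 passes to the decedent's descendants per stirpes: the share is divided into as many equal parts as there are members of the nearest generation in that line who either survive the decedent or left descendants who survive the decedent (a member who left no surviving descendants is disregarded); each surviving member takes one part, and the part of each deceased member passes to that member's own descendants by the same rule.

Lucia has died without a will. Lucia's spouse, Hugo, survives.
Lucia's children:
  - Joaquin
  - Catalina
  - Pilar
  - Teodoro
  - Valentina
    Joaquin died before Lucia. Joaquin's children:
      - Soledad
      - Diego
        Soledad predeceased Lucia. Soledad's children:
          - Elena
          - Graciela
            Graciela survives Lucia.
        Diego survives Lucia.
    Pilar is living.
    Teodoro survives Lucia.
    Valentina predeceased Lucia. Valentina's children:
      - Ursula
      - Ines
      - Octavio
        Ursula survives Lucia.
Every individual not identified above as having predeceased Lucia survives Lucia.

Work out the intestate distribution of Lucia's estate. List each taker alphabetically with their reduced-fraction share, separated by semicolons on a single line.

Hugo, as surviving spouse, takes 2/3.
The remaining 1/3 passes to Lucia's descendants per stirpes.
The 1/3 is divided into 5 equal shares of 1/15 among Joaquin, Catalina, Pilar, Teodoro, Valentina.
Joaquin predeceased; the 1/15 allotted to Joaquin's branch passes to Joaquin's issue by representation.
The 1/15 is divided into 2 equal shares of 1/30 among Soledad, Diego.
Soledad predeceased; the 1/30 allotted to Soledad's branch passes to Soledad's issue by representation.
The 1/30 is divided into 2 equal shares of 1/60 among Elena, Graciela.
Elena is living and takes 1/60.
Graciela is living and takes 1/60.
Diego is living and takes 1/30.
Catalina is living and takes 1/15.
Pilar is living and takes 1/15.
Teodoro is living and takes 1/15.
Valentina predeceased; the 1/15 allotted to Valentina's branch passes to Valentina's issue by representation.
The 1/15 is divided into 3 equal shares of 1/45 among Ursula, Ines, Octavio.
Ursula is living and takes 1/45.
Ines is living and takes 1/45.
Octavio is living and takes 1/45.

Catalina 1/15; Diego 1/30; Elena 1/60; Graciela 1/60; Hugo 2/3; Ines 1/45; Octavio 1/45; Pilar 1/15; Teodoro 1/15; Ursula 1/45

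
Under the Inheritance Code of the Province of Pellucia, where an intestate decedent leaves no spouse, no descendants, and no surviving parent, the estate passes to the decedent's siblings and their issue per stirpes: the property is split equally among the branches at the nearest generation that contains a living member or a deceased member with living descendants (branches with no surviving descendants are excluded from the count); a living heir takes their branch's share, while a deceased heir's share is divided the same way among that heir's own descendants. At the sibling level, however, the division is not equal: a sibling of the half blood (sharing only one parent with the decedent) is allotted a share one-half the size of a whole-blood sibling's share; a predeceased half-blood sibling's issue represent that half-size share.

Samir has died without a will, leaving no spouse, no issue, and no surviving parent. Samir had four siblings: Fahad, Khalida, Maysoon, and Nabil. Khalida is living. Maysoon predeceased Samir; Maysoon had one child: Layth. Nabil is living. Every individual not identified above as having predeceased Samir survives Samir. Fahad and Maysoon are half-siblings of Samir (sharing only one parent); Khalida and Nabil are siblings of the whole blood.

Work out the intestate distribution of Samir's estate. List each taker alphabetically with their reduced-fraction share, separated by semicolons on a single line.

Fahad 1/6; Khalida 1/3; Layth 1/6; Nabil 1/3

No spouse, descendants, or parent survives, so the estate passes to Samir's siblings per stirpes.
Half-blood siblings count for one-half the weight of whole-blood siblings at the initial division.
Dividing 1 in proportion to weights (total weight 3): Fahad (weight 1/2) → 1/6; Khalida (weight 1) → 1/3; Maysoon (weight 1/2) → 1/6; Nabil (weight 1) → 1/3.
Fahad is living and takes 1/6.
Khalida is living and takes 1/3.
Maysoon predeceased; the 1/6 allotted to Maysoon's branch passes to Maysoon's issue by representation.
Layth is the sole taker at this level and receives the full 1/6.
Nabil is living and takes 1/3.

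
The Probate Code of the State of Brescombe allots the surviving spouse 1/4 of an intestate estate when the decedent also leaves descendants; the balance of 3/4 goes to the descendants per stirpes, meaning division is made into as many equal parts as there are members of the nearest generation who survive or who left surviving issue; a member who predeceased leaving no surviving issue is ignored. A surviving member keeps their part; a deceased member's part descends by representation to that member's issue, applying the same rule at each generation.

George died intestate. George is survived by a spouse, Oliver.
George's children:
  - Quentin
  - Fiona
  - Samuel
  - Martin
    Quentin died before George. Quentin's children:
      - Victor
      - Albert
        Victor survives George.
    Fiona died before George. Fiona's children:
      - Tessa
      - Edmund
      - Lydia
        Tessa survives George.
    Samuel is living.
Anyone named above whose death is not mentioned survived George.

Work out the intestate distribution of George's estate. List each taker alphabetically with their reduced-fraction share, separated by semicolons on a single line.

Albert 3/32; Edmund 1/16; Lydia 1/16; Martin 3/16; Oliver 1/4; Samuel 3/16; Tessa 1/16; Victor 3/32

Oliver, as surviving spouse, takes 1/4.
The remaining 3/4 passes to George's descendants per stirpes.
The 3/4 is divided into 4 equal shares of 3/16 among Quentin, Fiona, Samuel, Martin.
Quentin predeceased; the 3/16 allotted to Quentin's branch passes to Quentin's issue by representation.
The 3/16 is divided into 2 equal shares of 3/32 among Victor, Albert.
Victor is living and takes 3/32.
Albert is living and takes 3/32.
Fiona predeceased; the 3/16 allotted to Fiona's branch passes to Fiona's issue by representation.
The 3/16 is divided into 3 equal shares of 1/16 among Tessa, Edmund, Lydia.
Tessa is living and takes 1/16.
Edmund is living and takes 1/16.
Lydia is living and takes 1/16.
Samuel is living and takes 3/16.
Martin is living and takes 3/16.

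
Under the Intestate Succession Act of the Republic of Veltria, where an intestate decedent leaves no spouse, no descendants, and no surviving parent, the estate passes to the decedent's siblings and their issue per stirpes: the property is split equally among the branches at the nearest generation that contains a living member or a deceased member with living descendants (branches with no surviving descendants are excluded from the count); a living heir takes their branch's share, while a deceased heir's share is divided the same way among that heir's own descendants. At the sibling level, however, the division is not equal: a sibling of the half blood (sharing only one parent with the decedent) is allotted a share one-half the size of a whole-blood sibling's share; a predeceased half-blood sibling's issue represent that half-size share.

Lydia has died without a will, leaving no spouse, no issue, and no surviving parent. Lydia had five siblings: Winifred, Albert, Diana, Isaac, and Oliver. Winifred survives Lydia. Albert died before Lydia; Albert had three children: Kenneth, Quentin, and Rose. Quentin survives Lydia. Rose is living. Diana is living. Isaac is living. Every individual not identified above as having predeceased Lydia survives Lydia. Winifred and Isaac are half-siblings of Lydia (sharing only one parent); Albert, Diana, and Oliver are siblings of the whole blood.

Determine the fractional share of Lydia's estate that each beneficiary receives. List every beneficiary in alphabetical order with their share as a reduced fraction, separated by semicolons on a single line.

Diana 1/4; Isaac 1/8; Kenneth 1/12; Oliver 1/4; Quentin 1/12; Rose 1/12; Winifred 1/8

No spouse, descendants, or parent survives, so the estate passes to Lydia's siblings per stirpes.
Half-blood siblings count for one-half the weight of whole-blood siblings at the initial division.
Dividing 1 in proportion to weights (total weight 4): Winifred (weight 1/2) → 1/8; Albert (weight 1) → 1/4; Diana (weight 1) → 1/4; Isaac (weight 1/2) → 1/8; Oliver (weight 1) → 1/4.
Winifred is living and takes 1/8.
Albert predeceased; the 1/4 allotted to Albert's branch passes to Albert's issue by representation.
The 1/4 is divided into 3 equal shares of 1/12 among Kenneth, Quentin, Rose.
Kenneth is living and takes 1/12.
Quentin is living and takes 1/12.
Rose is living and takes 1/12.
Diana is living and takes 1/4.
Isaac is living and takes 1/8.
Oliver is living and takes 1/4.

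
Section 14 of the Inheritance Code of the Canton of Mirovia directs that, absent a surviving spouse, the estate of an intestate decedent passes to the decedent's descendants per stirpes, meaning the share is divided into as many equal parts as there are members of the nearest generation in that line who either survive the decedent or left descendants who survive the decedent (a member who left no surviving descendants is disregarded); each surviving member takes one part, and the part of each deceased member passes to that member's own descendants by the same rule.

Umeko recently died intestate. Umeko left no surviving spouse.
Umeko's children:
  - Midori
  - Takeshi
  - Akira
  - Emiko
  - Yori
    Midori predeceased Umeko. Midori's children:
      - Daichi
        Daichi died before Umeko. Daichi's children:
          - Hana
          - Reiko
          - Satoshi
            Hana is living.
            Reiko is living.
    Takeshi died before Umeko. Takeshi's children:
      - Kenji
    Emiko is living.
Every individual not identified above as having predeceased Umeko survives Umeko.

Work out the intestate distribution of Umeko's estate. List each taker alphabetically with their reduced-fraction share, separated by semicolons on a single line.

There is no surviving spouse, so the entire estate passes to Umeko's descendants per stirpes.
The estate is divided into 5 equal shares of 1/5 among Midori, Takeshi, Akira, Emiko, Yori.
Midori predeceased; the 1/5 allotted to Midori's branch passes to Midori's issue by representation.
Daichi's line is the sole branch at this level, so the full 1/5 passes to Daichi's issue by representation.
The 1/5 is divided into 3 equal shares of 1/15 among Hana, Reiko, Satoshi.
Hana is living and takes 1/15.
Reiko is living and takes 1/15.
Satoshi is living and takes 1/15.
Takeshi predeceased; the 1/5 allotted to Takeshi's branch passes to Takeshi's issue by representation.
Kenji is the sole taker at this level and receives the full 1/5.
Akira is living and takes 1/5.
Emiko is living and takes 1/5.
Yori is living and takes 1/5.

Akira 1/5; Emiko 1/5; Hana 1/15; Kenji 1/5; Reiko 1/15; Satoshi 1/15; Yori 1/5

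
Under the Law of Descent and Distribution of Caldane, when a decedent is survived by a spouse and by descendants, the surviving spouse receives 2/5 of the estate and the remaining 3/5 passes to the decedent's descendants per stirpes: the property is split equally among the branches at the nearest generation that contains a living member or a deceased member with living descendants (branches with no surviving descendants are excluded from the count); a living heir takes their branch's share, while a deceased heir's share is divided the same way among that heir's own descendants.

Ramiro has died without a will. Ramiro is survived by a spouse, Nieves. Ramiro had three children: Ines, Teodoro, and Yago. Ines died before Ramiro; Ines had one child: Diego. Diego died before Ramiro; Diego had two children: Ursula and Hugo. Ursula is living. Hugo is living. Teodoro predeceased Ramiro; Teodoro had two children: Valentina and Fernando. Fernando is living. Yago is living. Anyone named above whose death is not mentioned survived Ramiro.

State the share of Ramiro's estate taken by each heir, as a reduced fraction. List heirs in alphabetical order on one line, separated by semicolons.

Nieves, as surviving spouse, takes 2/5.
The remaining 3/5 passes to Ramiro's descendants per stirpes.
The 3/5 is divided into 3 equal shares of 1/5 among Ines, Teodoro, Yago.
Ines predeceased; the 1/5 allotted to Ines's branch passes to Ines's issue by representation.
Diego's line is the sole branch at this level, so the full 1/5 passes to Diego's issue by representation.
The 1/5 is divided into 2 equal shares of 1/10 among Ursula, Hugo.
Ursula is living and takes 1/10.
Hugo is living and takes 1/10.
Teodoro predeceased; the 1/5 allotted to Teodoro's branch passes to Teodoro's issue by representation.
The 1/5 is divided into 2 equal shares of 1/10 among Valentina, Fernando.
Valentina is living and takes 1/10.
Fernando is living and takes 1/10.
Yago is living and takes 1/5.

Fernando 1/10; Hugo 1/10; Nieves 2/5; Ursula 1/10; Valentina 1/10; Yago 1/5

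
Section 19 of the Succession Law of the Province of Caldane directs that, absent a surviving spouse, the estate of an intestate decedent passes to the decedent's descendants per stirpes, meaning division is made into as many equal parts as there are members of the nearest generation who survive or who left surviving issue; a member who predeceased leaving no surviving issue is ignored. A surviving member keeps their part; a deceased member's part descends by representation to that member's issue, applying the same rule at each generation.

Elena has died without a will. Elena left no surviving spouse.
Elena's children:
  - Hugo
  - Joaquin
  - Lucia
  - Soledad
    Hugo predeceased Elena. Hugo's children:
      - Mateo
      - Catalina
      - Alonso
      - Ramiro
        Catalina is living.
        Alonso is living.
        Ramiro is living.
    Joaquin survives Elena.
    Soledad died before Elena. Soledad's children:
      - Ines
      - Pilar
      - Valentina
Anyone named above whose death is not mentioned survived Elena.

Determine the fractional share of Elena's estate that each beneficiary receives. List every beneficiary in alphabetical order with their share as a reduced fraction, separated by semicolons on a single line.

Alonso 1/16; Catalina 1/16; Ines 1/12; Joaquin 1/4; Lucia 1/4; Mateo 1/16; Pilar 1/12; Ramiro 1/16; Valentina 1/12

There is no surviving spouse, so the entire estate passes to Elena's descendants per stirpes.
The estate is divided into 4 equal shares of 1/4 among Hugo, Joaquin, Lucia, Soledad.
Hugo predeceased; the 1/4 allotted to Hugo's branch passes to Hugo's issue by representation.
The 1/4 is divided into 4 equal shares of 1/16 among Mateo, Catalina, Alonso, Ramiro.
Mateo is living and takes 1/16.
Catalina is living and takes 1/16.
Alonso is living and takes 1/16.
Ramiro is living and takes 1/16.
Joaquin is living and takes 1/4.
Lucia is living and takes 1/4.
Soledad predeceased; the 1/4 allotted to Soledad's branch passes to Soledad's issue by representation.
The 1/4 is divided into 3 equal shares of 1/12 among Ines, Pilar, Valentina.
Ines is living and takes 1/12.
Pilar is living and takes 1/12.
Valentina is living and takes 1/12.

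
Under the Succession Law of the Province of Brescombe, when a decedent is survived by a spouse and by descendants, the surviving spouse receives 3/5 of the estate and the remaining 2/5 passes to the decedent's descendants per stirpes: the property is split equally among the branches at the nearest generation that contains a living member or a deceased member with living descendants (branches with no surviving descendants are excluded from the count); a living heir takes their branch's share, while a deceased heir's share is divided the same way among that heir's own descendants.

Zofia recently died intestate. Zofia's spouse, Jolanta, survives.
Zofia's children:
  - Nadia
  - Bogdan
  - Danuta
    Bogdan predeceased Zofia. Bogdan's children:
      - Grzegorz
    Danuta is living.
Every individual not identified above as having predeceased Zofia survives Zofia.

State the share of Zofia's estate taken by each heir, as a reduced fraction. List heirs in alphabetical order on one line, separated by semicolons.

Jolanta, as surviving spouse, takes 3/5.
The remaining 2/5 passes to Zofia's descendants per stirpes.
The 2/5 is divided into 3 equal shares of 2/15 among Nadia, Bogdan, Danuta.
Nadia is living and takes 2/15.
Bogdan predeceased; the 2/15 allotted to Bogdan's branch passes to Bogdan's issue by representation.
Grzegorz is the sole taker at this level and receives the full 2/15.
Danuta is living and takes 2/15.

Danuta 2/15; Grzegorz 2/15; Jolanta 3/5; Nadia 2/15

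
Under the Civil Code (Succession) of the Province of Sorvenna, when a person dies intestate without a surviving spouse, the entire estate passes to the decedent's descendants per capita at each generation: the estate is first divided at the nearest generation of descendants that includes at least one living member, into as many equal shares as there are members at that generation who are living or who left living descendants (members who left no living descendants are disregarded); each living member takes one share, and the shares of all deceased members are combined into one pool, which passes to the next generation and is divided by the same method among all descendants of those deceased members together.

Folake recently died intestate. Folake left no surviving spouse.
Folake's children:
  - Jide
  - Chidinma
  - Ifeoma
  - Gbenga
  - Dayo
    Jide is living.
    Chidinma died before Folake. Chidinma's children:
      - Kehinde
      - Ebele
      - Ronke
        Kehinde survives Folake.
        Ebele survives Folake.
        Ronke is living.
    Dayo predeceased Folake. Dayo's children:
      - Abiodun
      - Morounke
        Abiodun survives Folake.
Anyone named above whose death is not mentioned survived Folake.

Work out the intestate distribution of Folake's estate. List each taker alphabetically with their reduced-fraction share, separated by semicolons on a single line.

There is no surviving spouse, so the entire estate passes to Folake's descendants per capita at each generation.
At generation 1 (Jide, Chidinma, Ifeoma, Gbenga, Dayo) there are 5 shares of (1)/5 = 1/5 each.
Living: Jide, Ifeoma, and Gbenga — each takes 1/5.
Deceased: Chidinma and Dayo. Their combined 2/5 is pooled and carried to generation 2.
At generation 2 (Kehinde, Ebele, Ronke, Abiodun, Morounke) there are 5 shares of (2/5)/5 = 2/25 each.
Living: Kehinde, Ebele, Ronke, Abiodun, and Morounke — each takes 2/25.

Abiodun 2/25; Ebele 2/25; Gbenga 1/5; Ifeoma 1/5; Jide 1/5; Kehinde 2/25; Morounke 2/25; Ronke 2/25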